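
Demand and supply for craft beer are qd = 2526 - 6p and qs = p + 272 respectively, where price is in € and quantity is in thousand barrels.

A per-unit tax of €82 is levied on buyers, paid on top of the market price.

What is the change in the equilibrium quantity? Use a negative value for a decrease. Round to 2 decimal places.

-70.29

Initially, 2526 - 6p = p + 272, so 2254 = 7p and p = 322, q = 594.
Since buyers pay the price plus the tax, the effective demand curve becomes qd = 2034 - 6p.
Equate the new curves: 2034 - 6p = p + 272, giving 1762 = 7p, p = 1762/7 ≈ 251.7143, q = 3666/7 ≈ 523.7143.
Δq = 523.7143 − 594 = -70.29.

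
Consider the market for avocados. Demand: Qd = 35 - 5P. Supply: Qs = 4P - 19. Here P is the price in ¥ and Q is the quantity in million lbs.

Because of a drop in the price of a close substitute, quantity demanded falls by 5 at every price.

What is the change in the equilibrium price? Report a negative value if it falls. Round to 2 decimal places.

-0.56

Before the shock: 35 - 5P = 4P - 19 ⇒ 54 = 9P ⇒ P = 6, Q = 5.
The new curves are Qd = 30 - 5P (demand) and Qs = 4P - 19 (supply).
Equate the new curves: 30 - 5P = 4P - 19, giving 49 = 9P, P = 49/9 ≈ 5.4444, Q = 25/9 ≈ 2.7778.
ΔP = 5.4444 − 6 = -0.56.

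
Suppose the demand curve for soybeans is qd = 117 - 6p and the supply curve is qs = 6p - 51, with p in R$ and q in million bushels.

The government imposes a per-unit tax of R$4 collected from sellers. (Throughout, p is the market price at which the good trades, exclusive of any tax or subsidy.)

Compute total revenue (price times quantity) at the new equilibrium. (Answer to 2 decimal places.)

Before the shock: 117 - 6p = 6p - 51 ⇒ 168 = 12p ⇒ p = 14, q = 33.
Since sellers keep the price net of the tax, the effective supply curve becomes qs = 6p - 75.
Setting them equal: 117 - 6p = 6p - 75 → 192 = 12p, so p = 16 and q = 21.
New expenditure = 16 × 21 = 336.00.

336.00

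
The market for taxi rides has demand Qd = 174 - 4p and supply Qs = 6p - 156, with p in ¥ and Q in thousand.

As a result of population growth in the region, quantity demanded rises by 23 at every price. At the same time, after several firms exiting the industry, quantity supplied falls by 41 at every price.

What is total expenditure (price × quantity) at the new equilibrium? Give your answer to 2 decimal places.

Before the shock: 174 - 4p = 6p - 156 ⇒ 330 = 10p ⇒ p = 33, Q = 42.
The shock moves the curves to Qd = 197 - 4p and Qs = 6p - 197.
Clearing the new market: 197 - 4p = 6p - 197, so p = 39.4 and Q = 39.4.
New expenditure = 39.4 × 39.4 = 1552.36.

1552.36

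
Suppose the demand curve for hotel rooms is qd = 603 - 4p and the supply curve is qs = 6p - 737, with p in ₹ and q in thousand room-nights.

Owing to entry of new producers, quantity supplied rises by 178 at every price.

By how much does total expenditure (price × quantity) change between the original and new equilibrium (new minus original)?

Original equilibrium: 603 - 4p = 6p - 737 gives 1340 = 10p, so p = 134 and q = 67.
The shock moves the curves to qd = 603 - 4p and qs = 6p - 559.
Equate the new curves: 603 - 4p = 6p - 559, giving 1162 = 10p, p = 116.2, q = 138.2.
Expenditure moves from 134×67 = 8978 to 116.2×138.2 = 16058.84; change = +7080.84.

+7080.84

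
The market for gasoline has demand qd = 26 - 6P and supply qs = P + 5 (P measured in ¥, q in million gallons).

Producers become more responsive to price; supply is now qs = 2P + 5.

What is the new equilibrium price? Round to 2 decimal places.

Initially, 26 - 6P = P + 5, so 21 = 7P and P = 3, q = 8.
With the change applied: demand qd = 26 - 6P, supply qs = 2P + 5.
New equilibrium: 26 - 6P = 2P + 5 ⇒ 21 = 8P ⇒ P = 2.625, q = 10.25.

2.63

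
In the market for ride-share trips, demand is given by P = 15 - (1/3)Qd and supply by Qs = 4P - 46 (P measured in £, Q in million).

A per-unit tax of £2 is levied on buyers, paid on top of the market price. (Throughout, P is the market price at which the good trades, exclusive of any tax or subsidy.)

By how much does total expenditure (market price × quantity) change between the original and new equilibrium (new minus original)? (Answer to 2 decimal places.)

-46.78

Original equilibrium: 45 - 3P = 4P - 46 gives 91 = 7P, so P = 13 and Q = 6.
Since buyers pay the price plus the tax, the effective demand curve becomes Qd = 39 - 3P.
Setting them equal: 39 - 3P = 4P - 46 → 85 = 7P, so P = 85/7 ≈ 12.1429 and Q = 18/7 ≈ 2.5714.
Expenditure moves from 13×6 = 78 to 12.1429×2.5714 = 31.2245; change = -46.78.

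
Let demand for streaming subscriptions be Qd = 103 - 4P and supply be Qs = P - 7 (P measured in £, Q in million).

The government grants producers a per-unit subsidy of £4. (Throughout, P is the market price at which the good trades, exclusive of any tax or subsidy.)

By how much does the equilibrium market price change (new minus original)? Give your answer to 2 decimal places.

-0.80

Solve the original market: 103 - 4P = P - 7, hence P = 22 and Q = 15.
Since sellers receive the price plus the subsidy, the effective supply curve becomes Qs = P - 3.
Setting them equal: 103 - 4P = P - 3 → 106 = 5P, so P = 21.2 and Q = 18.2.
ΔP = 21.2 − 22 = -0.80.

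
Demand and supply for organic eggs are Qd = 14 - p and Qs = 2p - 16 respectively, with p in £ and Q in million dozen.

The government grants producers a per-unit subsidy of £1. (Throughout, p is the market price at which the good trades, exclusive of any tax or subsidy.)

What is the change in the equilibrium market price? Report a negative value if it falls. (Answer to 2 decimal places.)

Solve the original market: 14 - p = 2p - 16, hence p = 10 and Q = 4.
Since sellers receive the price plus the subsidy, the effective supply curve becomes Qs = 2p - 14.
Setting them equal: 14 - p = 2p - 14 → 28 = 3p, so p = 28/3 ≈ 9.3333 and Q = 14/3 ≈ 4.6667.
Δp = 9.3333 − 10 = -0.67.

-0.67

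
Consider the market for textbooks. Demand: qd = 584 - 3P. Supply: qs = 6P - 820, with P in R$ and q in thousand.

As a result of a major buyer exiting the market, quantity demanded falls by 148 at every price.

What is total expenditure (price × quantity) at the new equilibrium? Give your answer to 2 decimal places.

2418.96

Initially, 584 - 3P = 6P - 820, so 1404 = 9P and P = 156, q = 116.
The new curves are qd = 436 - 3P (demand) and qs = 6P - 820 (supply).
Setting them equal: 436 - 3P = 6P - 820 → 1256 = 9P, so P = 1256/9 ≈ 139.5556 and q = 52/3 ≈ 17.3333.
New expenditure = 139.5556 × 17.3333 = 2418.96.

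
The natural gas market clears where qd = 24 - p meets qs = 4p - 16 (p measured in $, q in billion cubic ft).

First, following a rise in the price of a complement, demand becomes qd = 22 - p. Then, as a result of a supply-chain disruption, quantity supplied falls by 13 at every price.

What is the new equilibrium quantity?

11.8

Before the shock: 24 - p = 4p - 16 ⇒ 40 = 5p ⇒ p = 8, q = 16.
With the change applied: demand qd = 22 - p, supply qs = 4p - 29.
New equilibrium: 22 - p = 4p - 29 ⇒ 51 = 5p ⇒ p = 10.2, q = 11.8.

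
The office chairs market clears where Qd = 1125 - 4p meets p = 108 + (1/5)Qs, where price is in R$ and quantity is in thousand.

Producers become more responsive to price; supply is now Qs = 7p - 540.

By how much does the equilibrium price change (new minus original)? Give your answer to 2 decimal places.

-33.64

Before the shock: 1125 - 4p = 5p - 540 ⇒ 1665 = 9p ⇒ p = 185, Q = 385.
The shock moves the curves to Qd = 1125 - 4p and Qs = 7p - 540.
Setting them equal: 1125 - 4p = 7p - 540 → 1665 = 11p, so p = 1665/11 ≈ 151.3636 and Q = 5715/11 ≈ 519.5455.
Δp = 151.3636 − 185 = -33.64.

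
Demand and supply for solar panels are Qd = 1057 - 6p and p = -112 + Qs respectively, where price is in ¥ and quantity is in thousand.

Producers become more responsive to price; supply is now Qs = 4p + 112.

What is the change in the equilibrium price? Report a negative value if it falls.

Solve the original market: 1057 - 6p = p + 112, hence p = 135 and Q = 247.
With the change applied: demand Qd = 1057 - 6p, supply Qs = 4p + 112.
Equate the new curves: 1057 - 6p = 4p + 112, giving 945 = 10p, p = 94.5, Q = 490.
Δp = 94.5 − 135 = -40.5.

-40.5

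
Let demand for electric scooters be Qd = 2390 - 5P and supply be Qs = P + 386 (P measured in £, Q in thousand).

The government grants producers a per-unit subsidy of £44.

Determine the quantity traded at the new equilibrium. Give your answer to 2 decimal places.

Initially, 2390 - 5P = P + 386, so 2004 = 6P and P = 334, Q = 720.
Since sellers receive the price plus the subsidy, the effective supply curve becomes Qs = P + 430.
Setting them equal: 2390 - 5P = P + 430 → 1960 = 6P, so P = 980/3 ≈ 326.6667 and Q = 2270/3 ≈ 756.6667.

756.67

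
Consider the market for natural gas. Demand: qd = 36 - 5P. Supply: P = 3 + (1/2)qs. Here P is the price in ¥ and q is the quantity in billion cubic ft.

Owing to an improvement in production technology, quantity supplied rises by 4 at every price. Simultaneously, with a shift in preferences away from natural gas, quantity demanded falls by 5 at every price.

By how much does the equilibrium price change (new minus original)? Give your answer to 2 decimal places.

-1.29

Initially, 36 - 5P = 2P - 6, so 42 = 7P and P = 6, q = 6.
The shock moves the curves to qd = 31 - 5P and qs = 2P - 2.
Clearing the new market: 31 - 5P = 2P - 2, so P = 33/7 ≈ 4.7143 and q = 52/7 ≈ 7.4286.
ΔP = 4.7143 − 6 = -1.29.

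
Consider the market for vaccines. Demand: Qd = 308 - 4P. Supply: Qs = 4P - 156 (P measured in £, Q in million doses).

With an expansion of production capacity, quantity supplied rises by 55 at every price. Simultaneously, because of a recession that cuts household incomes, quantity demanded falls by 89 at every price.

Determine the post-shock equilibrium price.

40

Original equilibrium: 308 - 4P = 4P - 156 gives 464 = 8P, so P = 58 and Q = 76.
After the shift, demand is Qd = 219 - 4P and supply is Qs = 4P - 101.
Clearing the new market: 219 - 4P = 4P - 101, so P = 40 and Q = 59.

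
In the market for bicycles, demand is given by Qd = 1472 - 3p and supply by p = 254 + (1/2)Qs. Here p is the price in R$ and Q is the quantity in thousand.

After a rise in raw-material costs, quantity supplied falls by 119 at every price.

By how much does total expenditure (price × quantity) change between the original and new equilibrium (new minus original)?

Before the shock: 1472 - 3p = 2p - 508 ⇒ 1980 = 5p ⇒ p = 396, Q = 284.
After the shift, demand is Qd = 1472 - 3p and supply is Qs = 2p - 627.
Clearing the new market: 1472 - 3p = 2p - 627, so p = 419.8 and Q = 212.6.
Expenditure moves from 396×284 = 112464 to 419.8×212.6 = 89249.48; change = -23214.52.

-23214.52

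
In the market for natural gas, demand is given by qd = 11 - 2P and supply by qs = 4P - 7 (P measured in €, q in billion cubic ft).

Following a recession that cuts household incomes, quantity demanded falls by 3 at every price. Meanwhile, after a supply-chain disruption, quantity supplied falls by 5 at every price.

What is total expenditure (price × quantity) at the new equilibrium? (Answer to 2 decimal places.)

Original equilibrium: 11 - 2P = 4P - 7 gives 18 = 6P, so P = 3 and q = 5.
The new curves are qd = 8 - 2P (demand) and qs = 4P - 12 (supply).
Clearing the new market: 8 - 2P = 4P - 12, so P = 10/3 ≈ 3.3333 and q = 4/3 ≈ 1.3333.
New expenditure = 3.3333 × 1.3333 = 4.44.

4.44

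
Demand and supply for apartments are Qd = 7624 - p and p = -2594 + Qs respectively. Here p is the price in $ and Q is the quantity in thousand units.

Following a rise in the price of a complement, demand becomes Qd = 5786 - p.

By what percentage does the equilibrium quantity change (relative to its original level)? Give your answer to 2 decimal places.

Original equilibrium: 7624 - p = p + 2594 gives 5030 = 2p, so p = 2515 and Q = 5109.
The shock moves the curves to Qd = 5786 - p and Qs = p + 2594.
New equilibrium: 5786 - p = p + 2594 ⇒ 3192 = 2p ⇒ p = 1596, Q = 4190.
%ΔQ = (4190 − 5109) / 5109 × 100 = -17.99%.

-17.99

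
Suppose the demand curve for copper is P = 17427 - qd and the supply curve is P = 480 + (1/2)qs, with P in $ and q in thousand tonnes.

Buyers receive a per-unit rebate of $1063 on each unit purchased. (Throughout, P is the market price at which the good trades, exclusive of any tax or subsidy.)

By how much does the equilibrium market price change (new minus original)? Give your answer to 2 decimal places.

+354.33

Solve the original market: 17427 - P = 2P - 960, hence P = 6129 and q = 11298.
Since buyers' out-of-pocket price is the market price minus the rebate, the effective demand curve becomes qd = 18490 - P.
Clearing the new market: 18490 - P = 2P - 960, so P = 19450/3 ≈ 6483.3333 and q = 36020/3 ≈ 12006.6667.
ΔP = 6483.3333 − 6129 = +354.33.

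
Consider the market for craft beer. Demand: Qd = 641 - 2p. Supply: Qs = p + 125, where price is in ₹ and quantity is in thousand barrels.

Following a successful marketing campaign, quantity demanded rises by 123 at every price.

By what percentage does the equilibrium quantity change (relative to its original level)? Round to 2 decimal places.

Solve the original market: 641 - 2p = p + 125, hence p = 172 and Q = 297.
With the change applied: demand Qd = 764 - 2p, supply Qs = p + 125.
Clearing the new market: 764 - 2p = p + 125, so p = 213 and Q = 338.
%ΔQ = (338 − 297) / 297 × 100 = +13.80%.

+13.80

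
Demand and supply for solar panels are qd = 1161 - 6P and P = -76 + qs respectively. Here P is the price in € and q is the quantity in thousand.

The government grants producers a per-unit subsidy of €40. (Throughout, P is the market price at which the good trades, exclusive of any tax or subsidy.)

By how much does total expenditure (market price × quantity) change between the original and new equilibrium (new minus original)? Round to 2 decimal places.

Original equilibrium: 1161 - 6P = P + 76 gives 1085 = 7P, so P = 155 and q = 231.
Since sellers receive the price plus the subsidy, the effective supply curve becomes qs = P + 116.
Setting them equal: 1161 - 6P = P + 116 → 1045 = 7P, so P = 1045/7 ≈ 149.2857 and q = 1857/7 ≈ 265.2857.
Expenditure moves from 155×231 = 35805 to 149.2857×265.2857 = 39603.3673; change = +3798.37.

+3798.37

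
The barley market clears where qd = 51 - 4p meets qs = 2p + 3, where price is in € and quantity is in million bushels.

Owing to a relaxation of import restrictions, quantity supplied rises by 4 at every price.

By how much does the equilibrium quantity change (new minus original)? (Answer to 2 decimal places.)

+2.67

Initially, 51 - 4p = 2p + 3, so 48 = 6p and p = 8, q = 19.
The new curves are qd = 51 - 4p (demand) and qs = 2p + 7 (supply).
Setting them equal: 51 - 4p = 2p + 7 → 44 = 6p, so p = 22/3 ≈ 7.3333 and q = 65/3 ≈ 21.6667.
Δq = 21.6667 − 19 = +2.67.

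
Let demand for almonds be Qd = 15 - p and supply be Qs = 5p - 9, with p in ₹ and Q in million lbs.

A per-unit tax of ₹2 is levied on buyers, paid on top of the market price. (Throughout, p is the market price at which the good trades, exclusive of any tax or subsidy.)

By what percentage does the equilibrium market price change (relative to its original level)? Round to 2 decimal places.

Solve the original market: 15 - p = 5p - 9, hence p = 4 and Q = 11.
Since buyers pay the price plus the tax, the effective demand curve becomes Qd = 13 - p.
Equate the new curves: 13 - p = 5p - 9, giving 22 = 6p, p = 11/3 ≈ 3.6667, Q = 28/3 ≈ 9.3333.
%Δp = (3.6667 − 4) / 4 × 100 = -8.33%.

-8.33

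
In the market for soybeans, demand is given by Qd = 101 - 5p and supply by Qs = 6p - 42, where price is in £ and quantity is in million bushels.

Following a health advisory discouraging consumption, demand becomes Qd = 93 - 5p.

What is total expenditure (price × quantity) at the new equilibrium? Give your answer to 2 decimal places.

Initially, 101 - 5p = 6p - 42, so 143 = 11p and p = 13, Q = 36.
The shock moves the curves to Qd = 93 - 5p and Qs = 6p - 42.
Clearing the new market: 93 - 5p = 6p - 42, so p = 135/11 ≈ 12.2727 and Q = 348/11 ≈ 31.6364.
New expenditure = 12.2727 × 31.6364 = 388.26.

388.26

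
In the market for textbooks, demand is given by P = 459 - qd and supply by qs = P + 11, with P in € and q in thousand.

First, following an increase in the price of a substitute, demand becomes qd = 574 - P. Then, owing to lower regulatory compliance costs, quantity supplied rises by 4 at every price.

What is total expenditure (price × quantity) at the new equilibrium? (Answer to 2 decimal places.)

82312.75

Solve the original market: 459 - P = P + 11, hence P = 224 and q = 235.
With the change applied: demand qd = 574 - P, supply qs = P + 15.
Setting them equal: 574 - P = P + 15 → 559 = 2P, so P = 279.5 and q = 294.5.
New expenditure = 279.5 × 294.5 = 82312.75.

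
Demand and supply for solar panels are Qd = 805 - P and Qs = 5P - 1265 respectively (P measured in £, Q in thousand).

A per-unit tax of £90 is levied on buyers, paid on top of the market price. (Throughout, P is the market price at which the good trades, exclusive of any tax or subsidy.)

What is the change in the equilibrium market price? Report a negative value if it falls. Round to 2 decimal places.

-15.00

Initially, 805 - P = 5P - 1265, so 2070 = 6P and P = 345, Q = 460.
Since buyers pay the price plus the tax, the effective demand curve becomes Qd = 715 - P.
Clearing the new market: 715 - P = 5P - 1265, so P = 330 and Q = 385.
ΔP = 330 − 345 = -15.00.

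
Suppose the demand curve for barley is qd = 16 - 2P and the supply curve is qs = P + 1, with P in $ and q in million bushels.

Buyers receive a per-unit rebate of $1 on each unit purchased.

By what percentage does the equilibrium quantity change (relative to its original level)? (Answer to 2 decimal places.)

+11.11

Before the shock: 16 - 2P = P + 1 ⇒ 15 = 3P ⇒ P = 5, q = 6.
Since buyers' out-of-pocket price is the market price minus the rebate, the effective demand curve becomes qd = 18 - 2P.
Clearing the new market: 18 - 2P = P + 1, so P = 17/3 ≈ 5.6667 and q = 20/3 ≈ 6.6667.
%Δq = (6.6667 − 6) / 6 × 100 = +11.11%.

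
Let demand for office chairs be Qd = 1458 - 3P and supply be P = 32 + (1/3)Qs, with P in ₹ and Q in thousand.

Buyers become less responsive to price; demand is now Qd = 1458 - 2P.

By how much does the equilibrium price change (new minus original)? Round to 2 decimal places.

Initially, 1458 - 3P = 3P - 96, so 1554 = 6P and P = 259, Q = 681.
The shock moves the curves to Qd = 1458 - 2P and Qs = 3P - 96.
Clearing the new market: 1458 - 2P = 3P - 96, so P = 310.8 and Q = 836.4.
ΔP = 310.8 − 259 = +51.80.

+51.80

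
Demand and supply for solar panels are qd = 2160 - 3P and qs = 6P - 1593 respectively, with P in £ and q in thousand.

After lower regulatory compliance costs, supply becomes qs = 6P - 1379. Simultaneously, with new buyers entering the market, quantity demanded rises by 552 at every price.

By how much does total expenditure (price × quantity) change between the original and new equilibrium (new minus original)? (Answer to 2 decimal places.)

Solve the original market: 2160 - 3P = 6P - 1593, hence P = 417 and q = 909.
After the shift, demand is qd = 2712 - 3P and supply is qs = 6P - 1379.
New equilibrium: 2712 - 3P = 6P - 1379 ⇒ 4091 = 9P ⇒ P = 4091/9 ≈ 454.5556, q = 4045/3 ≈ 1348.3333.
Expenditure moves from 417×909 = 379053 to 454.5556×1348.3333 = 612892.4074; change = +233839.41.

+233839.41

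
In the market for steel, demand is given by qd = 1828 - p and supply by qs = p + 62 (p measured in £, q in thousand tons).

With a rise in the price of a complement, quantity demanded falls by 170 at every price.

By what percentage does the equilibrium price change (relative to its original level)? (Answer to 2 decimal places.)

Original equilibrium: 1828 - p = p + 62 gives 1766 = 2p, so p = 883 and q = 945.
With the change applied: demand qd = 1658 - p, supply qs = p + 62.
Setting them equal: 1658 - p = p + 62 → 1596 = 2p, so p = 798 and q = 860.
%Δp = (798 − 883) / 883 × 100 = -9.63%.

-9.63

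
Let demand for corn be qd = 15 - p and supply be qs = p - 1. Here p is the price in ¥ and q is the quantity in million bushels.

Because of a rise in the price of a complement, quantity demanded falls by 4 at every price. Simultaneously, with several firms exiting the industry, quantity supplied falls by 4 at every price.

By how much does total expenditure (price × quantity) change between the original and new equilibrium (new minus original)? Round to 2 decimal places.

Before the shock: 15 - p = p - 1 ⇒ 16 = 2p ⇒ p = 8, q = 7.
With the change applied: demand qd = 11 - p, supply qs = p - 5.
Clearing the new market: 11 - p = p - 5, so p = 8 and q = 3.
Expenditure moves from 8×7 = 56 to 8×3 = 24; change = -32.00.

-32.00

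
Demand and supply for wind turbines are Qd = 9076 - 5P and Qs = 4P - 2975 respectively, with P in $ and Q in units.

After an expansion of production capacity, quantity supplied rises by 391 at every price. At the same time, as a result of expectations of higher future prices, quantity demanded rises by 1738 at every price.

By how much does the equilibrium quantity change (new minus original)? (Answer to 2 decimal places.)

Initially, 9076 - 5P = 4P - 2975, so 12051 = 9P and P = 1339, Q = 2381.
After the shift, demand is Qd = 10814 - 5P and supply is Qs = 4P - 2584.
Setting them equal: 10814 - 5P = 4P - 2584 → 13398 = 9P, so P = 4466/3 ≈ 1488.6667 and Q = 10112/3 ≈ 3370.6667.
ΔQ = 3370.6667 − 2381 = +989.67.

+989.67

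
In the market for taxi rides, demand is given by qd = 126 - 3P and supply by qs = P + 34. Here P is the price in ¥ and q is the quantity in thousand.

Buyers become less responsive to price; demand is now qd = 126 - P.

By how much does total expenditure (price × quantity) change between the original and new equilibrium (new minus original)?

Before the shock: 126 - 3P = P + 34 ⇒ 92 = 4P ⇒ P = 23, q = 57.
The shock moves the curves to qd = 126 - P and qs = P + 34.
Clearing the new market: 126 - P = P + 34, so P = 46 and q = 80.
Expenditure moves from 23×57 = 1311 to 46×80 = 3680; change = +2369.

+2369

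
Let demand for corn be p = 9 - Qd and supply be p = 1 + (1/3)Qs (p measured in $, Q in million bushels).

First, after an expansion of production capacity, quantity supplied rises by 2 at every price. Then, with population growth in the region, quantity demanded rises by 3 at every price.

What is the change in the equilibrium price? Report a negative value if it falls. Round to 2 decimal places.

Before the shock: 9 - p = 3p - 3 ⇒ 12 = 4p ⇒ p = 3, Q = 6.
The new curves are Qd = 12 - p (demand) and Qs = 3p - 1 (supply).
Setting them equal: 12 - p = 3p - 1 → 13 = 4p, so p = 3.25 and Q = 8.75.
Δp = 3.25 − 3 = +0.25.

+0.25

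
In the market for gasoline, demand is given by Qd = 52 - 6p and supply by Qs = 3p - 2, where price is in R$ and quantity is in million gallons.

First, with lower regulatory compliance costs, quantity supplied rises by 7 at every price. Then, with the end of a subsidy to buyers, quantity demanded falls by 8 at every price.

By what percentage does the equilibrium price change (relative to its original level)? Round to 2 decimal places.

Before the shock: 52 - 6p = 3p - 2 ⇒ 54 = 9p ⇒ p = 6, Q = 16.
After the shift, demand is Qd = 44 - 6p and supply is Qs = 3p + 5.
Setting them equal: 44 - 6p = 3p + 5 → 39 = 9p, so p = 13/3 ≈ 4.3333 and Q = 18.
%Δp = (4.3333 − 6) / 6 × 100 = -27.78%.

-27.78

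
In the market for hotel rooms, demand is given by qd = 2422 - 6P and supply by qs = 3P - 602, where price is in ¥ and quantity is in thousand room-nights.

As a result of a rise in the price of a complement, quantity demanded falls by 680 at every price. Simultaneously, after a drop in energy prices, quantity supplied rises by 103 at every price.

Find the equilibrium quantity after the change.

Initially, 2422 - 6P = 3P - 602, so 3024 = 9P and P = 336, q = 406.
With the change applied: demand qd = 1742 - 6P, supply qs = 3P - 499.
Clearing the new market: 1742 - 6P = 3P - 499, so P = 249 and q = 248.

248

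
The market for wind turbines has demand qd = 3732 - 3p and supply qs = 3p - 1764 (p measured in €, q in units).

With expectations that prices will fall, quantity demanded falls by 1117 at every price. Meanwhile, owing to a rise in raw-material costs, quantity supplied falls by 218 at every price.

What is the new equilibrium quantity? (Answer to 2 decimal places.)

Before the shock: 3732 - 3p = 3p - 1764 ⇒ 5496 = 6p ⇒ p = 916, q = 984.
The shock moves the curves to qd = 2615 - 3p and qs = 3p - 1982.
Setting them equal: 2615 - 3p = 3p - 1982 → 4597 = 6p, so p = 4597/6 ≈ 766.1667 and q = 316.5.

316.50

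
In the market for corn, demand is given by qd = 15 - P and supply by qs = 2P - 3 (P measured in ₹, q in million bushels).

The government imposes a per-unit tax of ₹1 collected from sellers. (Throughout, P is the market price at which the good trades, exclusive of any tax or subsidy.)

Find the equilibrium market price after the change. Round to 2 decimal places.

Before the shock: 15 - P = 2P - 3 ⇒ 18 = 3P ⇒ P = 6, q = 9.
Since sellers keep the price net of the tax, the effective supply curve becomes qs = 2P - 5.
Clearing the new market: 15 - P = 2P - 5, so P = 20/3 ≈ 6.6667 and q = 25/3 ≈ 8.3333.

6.67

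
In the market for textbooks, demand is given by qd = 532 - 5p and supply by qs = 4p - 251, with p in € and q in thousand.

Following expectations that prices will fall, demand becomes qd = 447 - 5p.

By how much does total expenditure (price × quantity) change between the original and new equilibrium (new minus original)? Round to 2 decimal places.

-3845.99

Initially, 532 - 5p = 4p - 251, so 783 = 9p and p = 87, q = 97.
With the change applied: demand qd = 447 - 5p, supply qs = 4p - 251.
Clearing the new market: 447 - 5p = 4p - 251, so p = 698/9 ≈ 77.5556 and q = 533/9 ≈ 59.2222.
Expenditure moves from 87×97 = 8439 to 77.5556×59.2222 = 4593.0123; change = -3845.99.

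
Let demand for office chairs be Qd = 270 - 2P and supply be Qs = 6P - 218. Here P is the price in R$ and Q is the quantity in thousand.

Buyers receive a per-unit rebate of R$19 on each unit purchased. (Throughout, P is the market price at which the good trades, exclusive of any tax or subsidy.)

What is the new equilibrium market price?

Initially, 270 - 2P = 6P - 218, so 488 = 8P and P = 61, Q = 148.
Since buyers' out-of-pocket price is the market price minus the rebate, the effective demand curve becomes Qd = 308 - 2P.
Setting them equal: 308 - 2P = 6P - 218 → 526 = 8P, so P = 65.75 and Q = 176.5.

65.75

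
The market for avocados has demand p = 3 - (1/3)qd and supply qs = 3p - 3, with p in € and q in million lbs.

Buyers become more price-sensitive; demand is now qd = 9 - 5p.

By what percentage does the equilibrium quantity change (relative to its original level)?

-50

Initially, 9 - 3p = 3p - 3, so 12 = 6p and p = 2, q = 3.
After the shift, demand is qd = 9 - 5p and supply is qs = 3p - 3.
New equilibrium: 9 - 5p = 3p - 3 ⇒ 12 = 8p ⇒ p = 1.5, q = 1.5.
%Δq = (1.5 − 3) / 3 × 100 = -50%.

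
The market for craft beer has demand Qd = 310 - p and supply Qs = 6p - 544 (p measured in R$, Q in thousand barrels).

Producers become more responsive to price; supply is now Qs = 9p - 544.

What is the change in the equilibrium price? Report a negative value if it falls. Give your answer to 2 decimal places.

-36.60

Initially, 310 - p = 6p - 544, so 854 = 7p and p = 122, Q = 188.
With the change applied: demand Qd = 310 - p, supply Qs = 9p - 544.
New equilibrium: 310 - p = 9p - 544 ⇒ 854 = 10p ⇒ p = 85.4, Q = 224.6.
Δp = 85.4 − 122 = -36.60.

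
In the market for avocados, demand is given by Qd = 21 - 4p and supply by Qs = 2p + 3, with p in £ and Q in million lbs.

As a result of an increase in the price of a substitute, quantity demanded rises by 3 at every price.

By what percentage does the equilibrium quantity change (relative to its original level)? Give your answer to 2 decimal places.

+11.11

Before the shock: 21 - 4p = 2p + 3 ⇒ 18 = 6p ⇒ p = 3, Q = 9.
The new curves are Qd = 24 - 4p (demand) and Qs = 2p + 3 (supply).
New equilibrium: 24 - 4p = 2p + 3 ⇒ 21 = 6p ⇒ p = 3.5, Q = 10.
%ΔQ = (10 − 9) / 9 × 100 = +11.11%.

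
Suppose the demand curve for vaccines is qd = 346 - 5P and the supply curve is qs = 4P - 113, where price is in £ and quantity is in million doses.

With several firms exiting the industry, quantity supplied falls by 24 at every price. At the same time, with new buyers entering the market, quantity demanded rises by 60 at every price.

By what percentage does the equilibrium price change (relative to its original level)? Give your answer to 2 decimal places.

+18.30

Initially, 346 - 5P = 4P - 113, so 459 = 9P and P = 51, q = 91.
The new curves are qd = 406 - 5P (demand) and qs = 4P - 137 (supply).
Clearing the new market: 406 - 5P = 4P - 137, so P = 181/3 ≈ 60.3333 and q = 313/3 ≈ 104.3333.
%ΔP = (60.3333 − 51) / 51 × 100 = +18.30%.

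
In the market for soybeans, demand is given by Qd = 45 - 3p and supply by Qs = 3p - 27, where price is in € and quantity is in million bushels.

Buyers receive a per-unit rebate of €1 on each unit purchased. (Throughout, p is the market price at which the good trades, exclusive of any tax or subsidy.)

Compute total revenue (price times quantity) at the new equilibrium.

131.25

Solve the original market: 45 - 3p = 3p - 27, hence p = 12 and Q = 9.
Since buyers' out-of-pocket price is the market price minus the rebate, the effective demand curve becomes Qd = 48 - 3p.
Clearing the new market: 48 - 3p = 3p - 27, so p = 12.5 and Q = 10.5.
New expenditure = 12.5 × 10.5 = 131.25.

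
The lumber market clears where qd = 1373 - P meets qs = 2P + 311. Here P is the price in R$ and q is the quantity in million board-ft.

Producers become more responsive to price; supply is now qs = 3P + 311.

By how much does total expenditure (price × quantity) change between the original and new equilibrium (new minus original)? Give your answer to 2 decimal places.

-66684.75

Initially, 1373 - P = 2P + 311, so 1062 = 3P and P = 354, q = 1019.
After the shift, demand is qd = 1373 - P and supply is qs = 3P + 311.
New equilibrium: 1373 - P = 3P + 311 ⇒ 1062 = 4P ⇒ P = 265.5, q = 1107.5.
Expenditure moves from 354×1019 = 360726 to 265.5×1107.5 = 294041.25; change = -66684.75.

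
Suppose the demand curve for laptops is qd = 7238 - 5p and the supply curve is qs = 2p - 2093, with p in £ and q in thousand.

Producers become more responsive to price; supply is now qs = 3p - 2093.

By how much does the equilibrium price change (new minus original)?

Initially, 7238 - 5p = 2p - 2093, so 9331 = 7p and p = 1333, q = 573.
The new curves are qd = 7238 - 5p (demand) and qs = 3p - 2093 (supply).
Setting them equal: 7238 - 5p = 3p - 2093 → 9331 = 8p, so p = 1166.375 and q = 1406.125.
Δp = 1166.375 − 1333 = -166.625.

-166.625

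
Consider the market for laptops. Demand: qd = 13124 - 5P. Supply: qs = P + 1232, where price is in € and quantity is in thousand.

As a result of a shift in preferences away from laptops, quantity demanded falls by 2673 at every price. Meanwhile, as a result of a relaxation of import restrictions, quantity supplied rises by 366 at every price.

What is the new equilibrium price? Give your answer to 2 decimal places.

Before the shock: 13124 - 5P = P + 1232 ⇒ 11892 = 6P ⇒ P = 1982, q = 3214.
The shock moves the curves to qd = 10451 - 5P and qs = P + 1598.
New equilibrium: 10451 - 5P = P + 1598 ⇒ 8853 = 6P ⇒ P = 1475.5, q = 3073.5.

1475.50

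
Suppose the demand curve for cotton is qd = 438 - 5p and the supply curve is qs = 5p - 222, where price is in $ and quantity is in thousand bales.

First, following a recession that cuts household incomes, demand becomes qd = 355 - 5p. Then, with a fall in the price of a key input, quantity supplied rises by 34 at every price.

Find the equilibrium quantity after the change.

83.5

Original equilibrium: 438 - 5p = 5p - 222 gives 660 = 10p, so p = 66 and q = 108.
After the shift, demand is qd = 355 - 5p and supply is qs = 5p - 188.
Clearing the new market: 355 - 5p = 5p - 188, so p = 54.3 and q = 83.5.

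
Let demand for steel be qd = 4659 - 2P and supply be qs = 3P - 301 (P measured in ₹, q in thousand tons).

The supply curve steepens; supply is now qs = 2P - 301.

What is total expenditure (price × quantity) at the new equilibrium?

Before the shock: 4659 - 2P = 3P - 301 ⇒ 4960 = 5P ⇒ P = 992, q = 2675.
After the shift, demand is qd = 4659 - 2P and supply is qs = 2P - 301.
New equilibrium: 4659 - 2P = 2P - 301 ⇒ 4960 = 4P ⇒ P = 1240, q = 2179.
New expenditure = 1240 × 2179 = 2701960.

2701960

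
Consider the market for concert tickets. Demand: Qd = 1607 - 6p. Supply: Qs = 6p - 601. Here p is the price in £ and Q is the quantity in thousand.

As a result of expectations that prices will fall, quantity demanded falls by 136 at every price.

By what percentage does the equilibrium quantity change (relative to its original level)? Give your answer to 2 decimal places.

Solve the original market: 1607 - 6p = 6p - 601, hence p = 184 and Q = 503.
The shock moves the curves to Qd = 1471 - 6p and Qs = 6p - 601.
Setting them equal: 1471 - 6p = 6p - 601 → 2072 = 12p, so p = 518/3 ≈ 172.6667 and Q = 435.
%ΔQ = (435 − 503) / 503 × 100 = -13.52%.

-13.52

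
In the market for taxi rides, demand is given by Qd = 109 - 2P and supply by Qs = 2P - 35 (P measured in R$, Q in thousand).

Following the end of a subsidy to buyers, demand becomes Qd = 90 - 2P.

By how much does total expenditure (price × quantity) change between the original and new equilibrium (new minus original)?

-472.625

Initially, 109 - 2P = 2P - 35, so 144 = 4P and P = 36, Q = 37.
The shock moves the curves to Qd = 90 - 2P and Qs = 2P - 35.
Clearing the new market: 90 - 2P = 2P - 35, so P = 31.25 and Q = 27.5.
Expenditure moves from 36×37 = 1332 to 31.25×27.5 = 859.375; change = -472.625.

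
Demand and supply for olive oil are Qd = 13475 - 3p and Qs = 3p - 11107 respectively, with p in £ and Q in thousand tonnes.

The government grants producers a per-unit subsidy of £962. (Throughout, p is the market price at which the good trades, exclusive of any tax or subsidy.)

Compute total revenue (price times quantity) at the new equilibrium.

9499232

Before the shock: 13475 - 3p = 3p - 11107 ⇒ 24582 = 6p ⇒ p = 4097, Q = 1184.
Since sellers receive the price plus the subsidy, the effective supply curve becomes Qs = 3p - 8221.
Equate the new curves: 13475 - 3p = 3p - 8221, giving 21696 = 6p, p = 3616, Q = 2627.
New expenditure = 3616 × 2627 = 9499232.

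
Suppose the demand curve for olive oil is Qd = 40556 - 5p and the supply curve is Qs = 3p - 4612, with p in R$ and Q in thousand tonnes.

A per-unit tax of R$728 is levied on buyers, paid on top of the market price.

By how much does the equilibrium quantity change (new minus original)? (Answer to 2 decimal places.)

Before the shock: 40556 - 5p = 3p - 4612 ⇒ 45168 = 8p ⇒ p = 5646, Q = 12326.
Since buyers pay the price plus the tax, the effective demand curve becomes Qd = 36916 - 5p.
New equilibrium: 36916 - 5p = 3p - 4612 ⇒ 41528 = 8p ⇒ p = 5191, Q = 10961.
ΔQ = 10961 − 12326 = -1365.00.

-1365.00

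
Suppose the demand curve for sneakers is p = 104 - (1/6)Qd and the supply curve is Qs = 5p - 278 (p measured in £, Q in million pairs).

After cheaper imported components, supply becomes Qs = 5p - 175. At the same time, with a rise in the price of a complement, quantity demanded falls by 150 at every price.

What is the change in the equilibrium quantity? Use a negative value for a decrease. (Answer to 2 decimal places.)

Before the shock: 624 - 6p = 5p - 278 ⇒ 902 = 11p ⇒ p = 82, Q = 132.
The shock moves the curves to Qd = 474 - 6p and Qs = 5p - 175.
Clearing the new market: 474 - 6p = 5p - 175, so p = 59 and Q = 120.
ΔQ = 120 − 132 = -12.00.

-12.00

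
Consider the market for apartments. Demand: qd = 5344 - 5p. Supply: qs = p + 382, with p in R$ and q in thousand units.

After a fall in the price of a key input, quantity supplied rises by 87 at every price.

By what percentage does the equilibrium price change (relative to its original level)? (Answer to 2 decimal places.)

Before the shock: 5344 - 5p = p + 382 ⇒ 4962 = 6p ⇒ p = 827, q = 1209.
After the shift, demand is qd = 5344 - 5p and supply is qs = p + 469.
Setting them equal: 5344 - 5p = p + 469 → 4875 = 6p, so p = 812.5 and q = 1281.5.
%Δp = (812.5 − 827) / 827 × 100 = -1.75%.

-1.75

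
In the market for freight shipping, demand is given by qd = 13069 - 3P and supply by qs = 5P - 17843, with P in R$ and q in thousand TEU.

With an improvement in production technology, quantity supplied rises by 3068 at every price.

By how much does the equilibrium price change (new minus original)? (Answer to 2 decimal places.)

-383.50

Original equilibrium: 13069 - 3P = 5P - 17843 gives 30912 = 8P, so P = 3864 and q = 1477.
The new curves are qd = 13069 - 3P (demand) and qs = 5P - 14775 (supply).
Setting them equal: 13069 - 3P = 5P - 14775 → 27844 = 8P, so P = 3480.5 and q = 2627.5.
ΔP = 3480.5 − 3864 = -383.50.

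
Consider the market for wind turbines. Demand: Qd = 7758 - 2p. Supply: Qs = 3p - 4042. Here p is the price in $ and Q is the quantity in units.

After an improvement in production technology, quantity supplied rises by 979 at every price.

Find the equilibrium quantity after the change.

3429.6

Original equilibrium: 7758 - 2p = 3p - 4042 gives 11800 = 5p, so p = 2360 and Q = 3038.
The shock moves the curves to Qd = 7758 - 2p and Qs = 3p - 3063.
Clearing the new market: 7758 - 2p = 3p - 3063, so p = 2164.2 and Q = 3429.6.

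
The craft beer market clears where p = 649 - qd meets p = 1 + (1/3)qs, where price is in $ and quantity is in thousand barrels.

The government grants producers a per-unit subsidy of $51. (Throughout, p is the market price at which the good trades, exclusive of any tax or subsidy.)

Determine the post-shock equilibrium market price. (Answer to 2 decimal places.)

Initially, 649 - p = 3p - 3, so 652 = 4p and p = 163, q = 486.
Since sellers receive the price plus the subsidy, the effective supply curve becomes qs = 3p + 150.
New equilibrium: 649 - p = 3p + 150 ⇒ 499 = 4p ⇒ p = 124.75, q = 524.25.

124.75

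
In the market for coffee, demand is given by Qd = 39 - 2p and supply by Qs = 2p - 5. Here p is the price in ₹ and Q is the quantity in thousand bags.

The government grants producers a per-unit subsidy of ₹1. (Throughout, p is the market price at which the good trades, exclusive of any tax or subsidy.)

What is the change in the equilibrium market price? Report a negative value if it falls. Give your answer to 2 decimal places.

-0.50

Before the shock: 39 - 2p = 2p - 5 ⇒ 44 = 4p ⇒ p = 11, Q = 17.
Since sellers receive the price plus the subsidy, the effective supply curve becomes Qs = 2p - 3.
Equate the new curves: 39 - 2p = 2p - 3, giving 42 = 4p, p = 10.5, Q = 18.
Δp = 10.5 − 11 = -0.50.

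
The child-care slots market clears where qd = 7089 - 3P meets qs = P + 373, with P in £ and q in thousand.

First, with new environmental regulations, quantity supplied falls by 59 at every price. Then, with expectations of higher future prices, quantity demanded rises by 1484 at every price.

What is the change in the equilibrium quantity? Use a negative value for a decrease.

Solve the original market: 7089 - 3P = P + 373, hence P = 1679 and q = 2052.
After the shift, demand is qd = 8573 - 3P and supply is qs = P + 314.
New equilibrium: 8573 - 3P = P + 314 ⇒ 8259 = 4P ⇒ P = 2064.75, q = 2378.75.
Δq = 2378.75 − 2052 = +326.75.

+326.75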